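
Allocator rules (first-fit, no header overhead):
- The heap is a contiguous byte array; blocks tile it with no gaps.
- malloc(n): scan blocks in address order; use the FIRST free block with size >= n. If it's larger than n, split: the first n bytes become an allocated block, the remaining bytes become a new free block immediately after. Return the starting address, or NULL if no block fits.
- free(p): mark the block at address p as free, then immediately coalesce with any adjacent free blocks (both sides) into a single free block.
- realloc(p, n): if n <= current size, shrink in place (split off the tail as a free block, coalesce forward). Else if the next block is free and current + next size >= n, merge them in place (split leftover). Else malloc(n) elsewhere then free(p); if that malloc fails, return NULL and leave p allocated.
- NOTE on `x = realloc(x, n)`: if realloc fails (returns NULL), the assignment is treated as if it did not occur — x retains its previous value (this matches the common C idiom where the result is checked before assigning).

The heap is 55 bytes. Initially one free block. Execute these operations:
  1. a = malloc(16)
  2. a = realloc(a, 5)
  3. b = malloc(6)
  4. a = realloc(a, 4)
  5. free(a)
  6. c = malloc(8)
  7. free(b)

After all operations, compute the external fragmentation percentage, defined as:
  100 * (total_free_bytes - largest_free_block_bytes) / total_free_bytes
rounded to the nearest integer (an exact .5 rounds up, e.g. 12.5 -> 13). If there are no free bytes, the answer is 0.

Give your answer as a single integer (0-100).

Answer: 23

Derivation:
Op 1: a = malloc(16) -> a = 0; heap: [0-15 ALLOC][16-54 FREE]
Op 2: a = realloc(a, 5) -> a = 0; heap: [0-4 ALLOC][5-54 FREE]
Op 3: b = malloc(6) -> b = 5; heap: [0-4 ALLOC][5-10 ALLOC][11-54 FREE]
Op 4: a = realloc(a, 4) -> a = 0; heap: [0-3 ALLOC][4-4 FREE][5-10 ALLOC][11-54 FREE]
Op 5: free(a) -> (freed a); heap: [0-4 FREE][5-10 ALLOC][11-54 FREE]
Op 6: c = malloc(8) -> c = 11; heap: [0-4 FREE][5-10 ALLOC][11-18 ALLOC][19-54 FREE]
Op 7: free(b) -> (freed b); heap: [0-10 FREE][11-18 ALLOC][19-54 FREE]
Free blocks: [11 36] total_free=47 largest=36 -> 100*(47-36)/47 = 1100/47 ≈ 23.404 -> rounds to 23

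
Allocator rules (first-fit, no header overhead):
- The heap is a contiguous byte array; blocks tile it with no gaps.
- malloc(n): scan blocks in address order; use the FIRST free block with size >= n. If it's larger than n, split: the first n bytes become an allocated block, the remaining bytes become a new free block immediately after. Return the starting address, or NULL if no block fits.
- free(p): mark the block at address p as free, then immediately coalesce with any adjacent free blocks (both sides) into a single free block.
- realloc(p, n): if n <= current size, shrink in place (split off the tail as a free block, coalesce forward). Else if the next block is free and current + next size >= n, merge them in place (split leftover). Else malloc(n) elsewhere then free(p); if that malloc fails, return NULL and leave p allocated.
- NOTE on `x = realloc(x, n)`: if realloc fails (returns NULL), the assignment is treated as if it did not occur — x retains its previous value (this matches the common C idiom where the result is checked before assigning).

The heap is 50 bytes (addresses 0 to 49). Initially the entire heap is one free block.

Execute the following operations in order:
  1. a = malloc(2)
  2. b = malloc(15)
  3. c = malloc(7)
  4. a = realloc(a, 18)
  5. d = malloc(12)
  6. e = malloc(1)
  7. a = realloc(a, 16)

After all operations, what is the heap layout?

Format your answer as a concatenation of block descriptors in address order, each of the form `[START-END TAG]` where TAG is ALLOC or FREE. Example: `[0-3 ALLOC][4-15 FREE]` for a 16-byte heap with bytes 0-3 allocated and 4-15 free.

Op 1: a = malloc(2) -> a = 0; heap: [0-1 ALLOC][2-49 FREE]
Op 2: b = malloc(15) -> b = 2; heap: [0-1 ALLOC][2-16 ALLOC][17-49 FREE]
Op 3: c = malloc(7) -> c = 17; heap: [0-1 ALLOC][2-16 ALLOC][17-23 ALLOC][24-49 FREE]
Op 4: a = realloc(a, 18) -> a = 24; heap: [0-1 FREE][2-16 ALLOC][17-23 ALLOC][24-41 ALLOC][42-49 FREE]
Op 5: d = malloc(12) -> d = NULL; heap: [0-1 FREE][2-16 ALLOC][17-23 ALLOC][24-41 ALLOC][42-49 FREE]
Op 6: e = malloc(1) -> e = 0; heap: [0-0 ALLOC][1-1 FREE][2-16 ALLOC][17-23 ALLOC][24-41 ALLOC][42-49 FREE]
Op 7: a = realloc(a, 16) -> a = 24; heap: [0-0 ALLOC][1-1 FREE][2-16 ALLOC][17-23 ALLOC][24-39 ALLOC][40-49 FREE]

Answer: [0-0 ALLOC][1-1 FREE][2-16 ALLOC][17-23 ALLOC][24-39 ALLOC][40-49 FREE]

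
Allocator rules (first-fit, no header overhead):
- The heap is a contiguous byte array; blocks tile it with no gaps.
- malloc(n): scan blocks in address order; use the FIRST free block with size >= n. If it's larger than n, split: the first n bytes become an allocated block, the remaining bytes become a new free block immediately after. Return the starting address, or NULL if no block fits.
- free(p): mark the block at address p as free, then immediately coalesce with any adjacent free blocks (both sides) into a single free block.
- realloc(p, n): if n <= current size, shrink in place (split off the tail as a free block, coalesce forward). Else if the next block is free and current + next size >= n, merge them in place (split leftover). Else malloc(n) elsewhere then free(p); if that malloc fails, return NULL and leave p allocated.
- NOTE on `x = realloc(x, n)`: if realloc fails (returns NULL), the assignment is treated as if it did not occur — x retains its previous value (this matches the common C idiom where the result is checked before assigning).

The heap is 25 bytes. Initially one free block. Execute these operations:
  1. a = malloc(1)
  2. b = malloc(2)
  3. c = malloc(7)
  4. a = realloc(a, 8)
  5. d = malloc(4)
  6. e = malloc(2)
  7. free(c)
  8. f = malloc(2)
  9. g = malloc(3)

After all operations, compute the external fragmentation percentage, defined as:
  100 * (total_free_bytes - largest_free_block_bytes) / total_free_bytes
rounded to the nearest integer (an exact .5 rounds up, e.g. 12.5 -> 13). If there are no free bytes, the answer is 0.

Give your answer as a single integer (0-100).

Answer: 50

Derivation:
Op 1: a = malloc(1) -> a = 0; heap: [0-0 ALLOC][1-24 FREE]
Op 2: b = malloc(2) -> b = 1; heap: [0-0 ALLOC][1-2 ALLOC][3-24 FREE]
Op 3: c = malloc(7) -> c = 3; heap: [0-0 ALLOC][1-2 ALLOC][3-9 ALLOC][10-24 FREE]
Op 4: a = realloc(a, 8) -> a = 10; heap: [0-0 FREE][1-2 ALLOC][3-9 ALLOC][10-17 ALLOC][18-24 FREE]
Op 5: d = malloc(4) -> d = 18; heap: [0-0 FREE][1-2 ALLOC][3-9 ALLOC][10-17 ALLOC][18-21 ALLOC][22-24 FREE]
Op 6: e = malloc(2) -> e = 22; heap: [0-0 FREE][1-2 ALLOC][3-9 ALLOC][10-17 ALLOC][18-21 ALLOC][22-23 ALLOC][24-24 FREE]
Op 7: free(c) -> (freed c); heap: [0-0 FREE][1-2 ALLOC][3-9 FREE][10-17 ALLOC][18-21 ALLOC][22-23 ALLOC][24-24 FREE]
Op 8: f = malloc(2) -> f = 3; heap: [0-0 FREE][1-2 ALLOC][3-4 ALLOC][5-9 FREE][10-17 ALLOC][18-21 ALLOC][22-23 ALLOC][24-24 FREE]
Op 9: g = malloc(3) -> g = 5; heap: [0-0 FREE][1-2 ALLOC][3-4 ALLOC][5-7 ALLOC][8-9 FREE][10-17 ALLOC][18-21 ALLOC][22-23 ALLOC][24-24 FREE]
Free blocks: [1 2 1] total_free=4 largest=2 -> 100*(4-2)/4 = 200/4 = 50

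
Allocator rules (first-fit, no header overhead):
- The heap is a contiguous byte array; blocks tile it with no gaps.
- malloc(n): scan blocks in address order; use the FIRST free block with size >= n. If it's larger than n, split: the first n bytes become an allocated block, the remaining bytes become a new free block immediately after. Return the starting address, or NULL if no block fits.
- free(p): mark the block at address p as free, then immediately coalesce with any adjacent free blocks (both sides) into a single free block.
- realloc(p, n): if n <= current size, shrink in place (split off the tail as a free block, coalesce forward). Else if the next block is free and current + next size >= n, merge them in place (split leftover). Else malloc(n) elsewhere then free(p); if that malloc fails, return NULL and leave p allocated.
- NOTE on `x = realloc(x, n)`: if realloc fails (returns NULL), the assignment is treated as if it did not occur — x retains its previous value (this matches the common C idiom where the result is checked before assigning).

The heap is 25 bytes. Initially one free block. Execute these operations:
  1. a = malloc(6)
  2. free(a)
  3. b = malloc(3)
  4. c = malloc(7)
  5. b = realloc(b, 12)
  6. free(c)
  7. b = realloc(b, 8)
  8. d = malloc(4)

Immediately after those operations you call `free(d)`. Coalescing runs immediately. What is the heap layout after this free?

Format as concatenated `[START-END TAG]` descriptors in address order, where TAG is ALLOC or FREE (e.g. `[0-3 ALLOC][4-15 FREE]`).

Answer: [0-9 FREE][10-17 ALLOC][18-24 FREE]

Derivation:
Op 1: a = malloc(6) -> a = 0; heap: [0-5 ALLOC][6-24 FREE]
Op 2: free(a) -> (freed a); heap: [0-24 FREE]
Op 3: b = malloc(3) -> b = 0; heap: [0-2 ALLOC][3-24 FREE]
Op 4: c = malloc(7) -> c = 3; heap: [0-2 ALLOC][3-9 ALLOC][10-24 FREE]
Op 5: b = realloc(b, 12) -> b = 10; heap: [0-2 FREE][3-9 ALLOC][10-21 ALLOC][22-24 FREE]
Op 6: free(c) -> (freed c); heap: [0-9 FREE][10-21 ALLOC][22-24 FREE]
Op 7: b = realloc(b, 8) -> b = 10; heap: [0-9 FREE][10-17 ALLOC][18-24 FREE]
Op 8: d = malloc(4) -> d = 0; heap: [0-3 ALLOC][4-9 FREE][10-17 ALLOC][18-24 FREE]
free(d): d = 0 -> block [0-3 ALLOC]; mark free, coalesce with adjacent free neighbors -> [0-9 FREE][10-17 ALLOC][18-24 FREE]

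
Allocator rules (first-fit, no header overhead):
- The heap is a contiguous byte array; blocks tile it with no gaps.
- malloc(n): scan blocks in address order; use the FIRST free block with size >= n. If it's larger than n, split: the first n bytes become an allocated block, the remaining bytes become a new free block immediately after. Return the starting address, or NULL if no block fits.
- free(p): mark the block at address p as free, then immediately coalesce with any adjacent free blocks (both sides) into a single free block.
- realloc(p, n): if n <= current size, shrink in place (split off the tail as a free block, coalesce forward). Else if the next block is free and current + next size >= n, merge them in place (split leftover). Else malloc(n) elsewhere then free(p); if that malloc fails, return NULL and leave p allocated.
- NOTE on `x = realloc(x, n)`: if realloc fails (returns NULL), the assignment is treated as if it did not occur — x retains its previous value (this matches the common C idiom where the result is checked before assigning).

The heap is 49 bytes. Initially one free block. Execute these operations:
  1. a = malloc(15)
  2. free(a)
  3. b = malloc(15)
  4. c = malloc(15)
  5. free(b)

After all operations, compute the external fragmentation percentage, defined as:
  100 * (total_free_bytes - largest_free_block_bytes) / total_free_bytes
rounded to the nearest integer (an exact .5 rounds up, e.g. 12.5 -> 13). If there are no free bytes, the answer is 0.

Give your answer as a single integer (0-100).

Answer: 44

Derivation:
Op 1: a = malloc(15) -> a = 0; heap: [0-14 ALLOC][15-48 FREE]
Op 2: free(a) -> (freed a); heap: [0-48 FREE]
Op 3: b = malloc(15) -> b = 0; heap: [0-14 ALLOC][15-48 FREE]
Op 4: c = malloc(15) -> c = 15; heap: [0-14 ALLOC][15-29 ALLOC][30-48 FREE]
Op 5: free(b) -> (freed b); heap: [0-14 FREE][15-29 ALLOC][30-48 FREE]
Free blocks: [15 19] total_free=34 largest=19 -> 100*(34-19)/34 = 1500/34 ≈ 44.118 -> rounds to 44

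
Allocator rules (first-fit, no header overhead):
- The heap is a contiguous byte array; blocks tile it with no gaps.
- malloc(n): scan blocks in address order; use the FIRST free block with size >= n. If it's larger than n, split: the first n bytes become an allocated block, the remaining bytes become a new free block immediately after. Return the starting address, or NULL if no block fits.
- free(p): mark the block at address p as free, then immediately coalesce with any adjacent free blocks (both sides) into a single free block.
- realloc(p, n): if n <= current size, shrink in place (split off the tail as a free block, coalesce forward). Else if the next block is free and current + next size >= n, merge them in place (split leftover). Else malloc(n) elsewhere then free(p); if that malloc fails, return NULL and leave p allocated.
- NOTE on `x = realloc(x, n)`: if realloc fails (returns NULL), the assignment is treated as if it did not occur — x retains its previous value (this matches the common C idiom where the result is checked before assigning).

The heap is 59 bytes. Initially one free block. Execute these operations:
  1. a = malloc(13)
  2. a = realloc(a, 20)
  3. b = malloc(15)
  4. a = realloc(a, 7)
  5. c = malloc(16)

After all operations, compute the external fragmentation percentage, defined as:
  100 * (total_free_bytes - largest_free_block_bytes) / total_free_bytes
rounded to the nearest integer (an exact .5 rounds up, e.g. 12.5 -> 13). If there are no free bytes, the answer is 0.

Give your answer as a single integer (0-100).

Op 1: a = malloc(13) -> a = 0; heap: [0-12 ALLOC][13-58 FREE]
Op 2: a = realloc(a, 20) -> a = 0; heap: [0-19 ALLOC][20-58 FREE]
Op 3: b = malloc(15) -> b = 20; heap: [0-19 ALLOC][20-34 ALLOC][35-58 FREE]
Op 4: a = realloc(a, 7) -> a = 0; heap: [0-6 ALLOC][7-19 FREE][20-34 ALLOC][35-58 FREE]
Op 5: c = malloc(16) -> c = 35; heap: [0-6 ALLOC][7-19 FREE][20-34 ALLOC][35-50 ALLOC][51-58 FREE]
Free blocks: [13 8] total_free=21 largest=13 -> 100*(21-13)/21 = 800/21 ≈ 38.095 -> rounds to 38

Answer: 38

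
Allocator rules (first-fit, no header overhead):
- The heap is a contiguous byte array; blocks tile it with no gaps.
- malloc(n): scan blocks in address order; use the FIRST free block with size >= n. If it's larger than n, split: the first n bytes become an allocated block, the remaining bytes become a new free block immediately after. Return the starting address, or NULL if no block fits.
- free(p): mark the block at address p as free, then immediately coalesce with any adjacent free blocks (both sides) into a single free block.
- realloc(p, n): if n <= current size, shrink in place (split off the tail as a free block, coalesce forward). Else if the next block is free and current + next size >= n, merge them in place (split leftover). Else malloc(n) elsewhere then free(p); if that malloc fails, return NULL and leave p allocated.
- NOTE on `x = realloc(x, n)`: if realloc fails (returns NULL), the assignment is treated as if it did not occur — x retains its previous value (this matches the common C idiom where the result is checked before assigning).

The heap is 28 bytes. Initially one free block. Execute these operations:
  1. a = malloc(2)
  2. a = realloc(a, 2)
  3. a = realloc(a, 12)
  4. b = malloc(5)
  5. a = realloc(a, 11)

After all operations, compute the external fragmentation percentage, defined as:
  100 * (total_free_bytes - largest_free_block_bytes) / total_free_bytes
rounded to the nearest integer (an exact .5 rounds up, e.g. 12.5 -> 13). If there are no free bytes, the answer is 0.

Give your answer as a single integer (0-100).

Answer: 8

Derivation:
Op 1: a = malloc(2) -> a = 0; heap: [0-1 ALLOC][2-27 FREE]
Op 2: a = realloc(a, 2) -> a = 0; heap: [0-1 ALLOC][2-27 FREE]
Op 3: a = realloc(a, 12) -> a = 0; heap: [0-11 ALLOC][12-27 FREE]
Op 4: b = malloc(5) -> b = 12; heap: [0-11 ALLOC][12-16 ALLOC][17-27 FREE]
Op 5: a = realloc(a, 11) -> a = 0; heap: [0-10 ALLOC][11-11 FREE][12-16 ALLOC][17-27 FREE]
Free blocks: [1 11] total_free=12 largest=11 -> 100*(12-11)/12 = 100/12 ≈ 8.333 -> rounds to 8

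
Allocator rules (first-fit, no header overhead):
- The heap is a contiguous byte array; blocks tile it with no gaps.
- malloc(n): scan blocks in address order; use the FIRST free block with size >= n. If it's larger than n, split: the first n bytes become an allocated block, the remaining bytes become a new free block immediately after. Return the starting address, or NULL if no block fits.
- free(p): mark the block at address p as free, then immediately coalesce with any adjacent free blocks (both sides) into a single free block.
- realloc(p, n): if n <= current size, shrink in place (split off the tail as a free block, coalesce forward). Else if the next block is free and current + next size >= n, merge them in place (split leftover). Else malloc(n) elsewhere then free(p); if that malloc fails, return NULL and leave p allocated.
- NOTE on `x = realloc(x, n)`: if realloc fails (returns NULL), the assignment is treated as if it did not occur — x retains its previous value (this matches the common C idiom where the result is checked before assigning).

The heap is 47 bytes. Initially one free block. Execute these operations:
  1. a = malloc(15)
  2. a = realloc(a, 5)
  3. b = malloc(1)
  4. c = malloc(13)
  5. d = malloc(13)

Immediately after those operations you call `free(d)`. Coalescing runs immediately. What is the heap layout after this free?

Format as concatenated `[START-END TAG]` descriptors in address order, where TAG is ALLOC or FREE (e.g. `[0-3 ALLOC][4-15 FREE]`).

Op 1: a = malloc(15) -> a = 0; heap: [0-14 ALLOC][15-46 FREE]
Op 2: a = realloc(a, 5) -> a = 0; heap: [0-4 ALLOC][5-46 FREE]
Op 3: b = malloc(1) -> b = 5; heap: [0-4 ALLOC][5-5 ALLOC][6-46 FREE]
Op 4: c = malloc(13) -> c = 6; heap: [0-4 ALLOC][5-5 ALLOC][6-18 ALLOC][19-46 FREE]
Op 5: d = malloc(13) -> d = 19; heap: [0-4 ALLOC][5-5 ALLOC][6-18 ALLOC][19-31 ALLOC][32-46 FREE]
free(d): d = 19 -> block [19-31 ALLOC]; mark free, coalesce with adjacent free neighbors -> [0-4 ALLOC][5-5 ALLOC][6-18 ALLOC][19-46 FREE]

Answer: [0-4 ALLOC][5-5 ALLOC][6-18 ALLOC][19-46 FREE]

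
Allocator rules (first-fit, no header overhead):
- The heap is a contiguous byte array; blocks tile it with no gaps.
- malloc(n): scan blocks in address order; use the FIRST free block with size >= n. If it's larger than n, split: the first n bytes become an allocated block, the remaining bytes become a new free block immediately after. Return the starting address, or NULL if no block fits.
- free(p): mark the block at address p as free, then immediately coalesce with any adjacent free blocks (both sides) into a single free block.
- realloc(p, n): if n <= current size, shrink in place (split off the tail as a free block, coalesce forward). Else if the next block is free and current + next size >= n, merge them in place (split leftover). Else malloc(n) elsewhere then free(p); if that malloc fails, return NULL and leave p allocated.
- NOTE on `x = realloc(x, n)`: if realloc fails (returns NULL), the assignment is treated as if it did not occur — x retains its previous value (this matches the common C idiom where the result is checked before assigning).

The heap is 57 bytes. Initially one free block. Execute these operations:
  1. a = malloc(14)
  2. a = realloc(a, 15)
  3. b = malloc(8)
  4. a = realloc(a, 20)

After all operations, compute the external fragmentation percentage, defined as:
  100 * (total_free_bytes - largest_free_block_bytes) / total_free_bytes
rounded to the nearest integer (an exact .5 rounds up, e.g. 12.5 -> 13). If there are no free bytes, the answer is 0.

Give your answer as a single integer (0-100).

Answer: 48

Derivation:
Op 1: a = malloc(14) -> a = 0; heap: [0-13 ALLOC][14-56 FREE]
Op 2: a = realloc(a, 15) -> a = 0; heap: [0-14 ALLOC][15-56 FREE]
Op 3: b = malloc(8) -> b = 15; heap: [0-14 ALLOC][15-22 ALLOC][23-56 FREE]
Op 4: a = realloc(a, 20) -> a = 23; heap: [0-14 FREE][15-22 ALLOC][23-42 ALLOC][43-56 FREE]
Free blocks: [15 14] total_free=29 largest=15 -> 100*(29-15)/29 = 1400/29 ≈ 48.276 -> rounds to 48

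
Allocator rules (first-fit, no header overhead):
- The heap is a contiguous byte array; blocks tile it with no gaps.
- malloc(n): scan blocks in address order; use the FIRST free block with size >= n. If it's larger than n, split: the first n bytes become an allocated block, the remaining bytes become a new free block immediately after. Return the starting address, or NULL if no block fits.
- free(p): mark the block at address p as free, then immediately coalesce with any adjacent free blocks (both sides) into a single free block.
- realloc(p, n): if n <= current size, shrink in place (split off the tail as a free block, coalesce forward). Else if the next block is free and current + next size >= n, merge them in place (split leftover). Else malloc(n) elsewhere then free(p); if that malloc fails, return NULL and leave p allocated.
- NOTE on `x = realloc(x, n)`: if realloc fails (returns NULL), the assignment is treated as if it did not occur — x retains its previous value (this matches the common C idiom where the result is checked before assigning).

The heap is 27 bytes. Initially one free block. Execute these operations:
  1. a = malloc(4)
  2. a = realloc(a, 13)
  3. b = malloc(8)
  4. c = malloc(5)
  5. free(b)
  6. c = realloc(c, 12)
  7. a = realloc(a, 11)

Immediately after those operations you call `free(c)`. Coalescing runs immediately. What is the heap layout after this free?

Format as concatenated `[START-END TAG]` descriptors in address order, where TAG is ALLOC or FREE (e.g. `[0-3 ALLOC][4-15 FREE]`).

Answer: [0-10 ALLOC][11-26 FREE]

Derivation:
Op 1: a = malloc(4) -> a = 0; heap: [0-3 ALLOC][4-26 FREE]
Op 2: a = realloc(a, 13) -> a = 0; heap: [0-12 ALLOC][13-26 FREE]
Op 3: b = malloc(8) -> b = 13; heap: [0-12 ALLOC][13-20 ALLOC][21-26 FREE]
Op 4: c = malloc(5) -> c = 21; heap: [0-12 ALLOC][13-20 ALLOC][21-25 ALLOC][26-26 FREE]
Op 5: free(b) -> (freed b); heap: [0-12 ALLOC][13-20 FREE][21-25 ALLOC][26-26 FREE]
Op 6: c = realloc(c, 12) -> NULL (c unchanged); heap: [0-12 ALLOC][13-20 FREE][21-25 ALLOC][26-26 FREE]
Op 7: a = realloc(a, 11) -> a = 0; heap: [0-10 ALLOC][11-20 FREE][21-25 ALLOC][26-26 FREE]
free(c): c = 21 -> block [21-25 ALLOC]; mark free, coalesce with adjacent free neighbors -> [0-10 ALLOC][11-26 FREE]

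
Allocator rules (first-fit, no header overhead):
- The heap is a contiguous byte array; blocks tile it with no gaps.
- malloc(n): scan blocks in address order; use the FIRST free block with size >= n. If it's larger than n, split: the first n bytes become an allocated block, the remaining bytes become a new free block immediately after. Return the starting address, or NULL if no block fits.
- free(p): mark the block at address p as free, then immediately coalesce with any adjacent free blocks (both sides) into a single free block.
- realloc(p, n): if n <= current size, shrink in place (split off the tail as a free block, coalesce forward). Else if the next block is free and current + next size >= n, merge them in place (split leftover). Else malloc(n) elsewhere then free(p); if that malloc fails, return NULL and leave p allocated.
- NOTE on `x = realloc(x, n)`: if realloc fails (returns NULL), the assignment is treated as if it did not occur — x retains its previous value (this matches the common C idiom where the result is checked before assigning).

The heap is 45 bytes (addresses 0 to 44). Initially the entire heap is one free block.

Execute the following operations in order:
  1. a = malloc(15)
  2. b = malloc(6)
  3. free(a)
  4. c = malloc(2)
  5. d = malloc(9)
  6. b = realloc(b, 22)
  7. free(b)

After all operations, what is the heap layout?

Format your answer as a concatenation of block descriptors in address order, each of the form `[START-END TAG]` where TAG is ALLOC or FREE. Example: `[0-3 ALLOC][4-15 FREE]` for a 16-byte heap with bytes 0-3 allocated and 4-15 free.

Op 1: a = malloc(15) -> a = 0; heap: [0-14 ALLOC][15-44 FREE]
Op 2: b = malloc(6) -> b = 15; heap: [0-14 ALLOC][15-20 ALLOC][21-44 FREE]
Op 3: free(a) -> (freed a); heap: [0-14 FREE][15-20 ALLOC][21-44 FREE]
Op 4: c = malloc(2) -> c = 0; heap: [0-1 ALLOC][2-14 FREE][15-20 ALLOC][21-44 FREE]
Op 5: d = malloc(9) -> d = 2; heap: [0-1 ALLOC][2-10 ALLOC][11-14 FREE][15-20 ALLOC][21-44 FREE]
Op 6: b = realloc(b, 22) -> b = 15; heap: [0-1 ALLOC][2-10 ALLOC][11-14 FREE][15-36 ALLOC][37-44 FREE]
Op 7: free(b) -> (freed b); heap: [0-1 ALLOC][2-10 ALLOC][11-44 FREE]

Answer: [0-1 ALLOC][2-10 ALLOC][11-44 FREE]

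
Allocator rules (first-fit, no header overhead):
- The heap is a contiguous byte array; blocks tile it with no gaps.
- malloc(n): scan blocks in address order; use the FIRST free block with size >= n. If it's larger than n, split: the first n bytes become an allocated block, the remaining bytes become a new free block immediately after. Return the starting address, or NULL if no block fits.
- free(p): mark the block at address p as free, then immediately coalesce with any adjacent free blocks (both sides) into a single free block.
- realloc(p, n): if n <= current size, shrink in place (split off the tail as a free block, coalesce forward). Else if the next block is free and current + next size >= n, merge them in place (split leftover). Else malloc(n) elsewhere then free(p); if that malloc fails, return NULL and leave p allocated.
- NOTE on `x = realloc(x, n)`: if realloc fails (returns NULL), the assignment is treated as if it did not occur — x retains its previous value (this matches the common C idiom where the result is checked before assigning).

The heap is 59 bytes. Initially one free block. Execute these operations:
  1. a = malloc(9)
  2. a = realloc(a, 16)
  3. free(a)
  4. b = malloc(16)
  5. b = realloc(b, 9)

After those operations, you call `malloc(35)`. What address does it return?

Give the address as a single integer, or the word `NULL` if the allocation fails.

Op 1: a = malloc(9) -> a = 0; heap: [0-8 ALLOC][9-58 FREE]
Op 2: a = realloc(a, 16) -> a = 0; heap: [0-15 ALLOC][16-58 FREE]
Op 3: free(a) -> (freed a); heap: [0-58 FREE]
Op 4: b = malloc(16) -> b = 0; heap: [0-15 ALLOC][16-58 FREE]
Op 5: b = realloc(b, 9) -> b = 0; heap: [0-8 ALLOC][9-58 FREE]
malloc(35): first-fit scan over [0-8 ALLOC][9-58 FREE] -> 9

Answer: 9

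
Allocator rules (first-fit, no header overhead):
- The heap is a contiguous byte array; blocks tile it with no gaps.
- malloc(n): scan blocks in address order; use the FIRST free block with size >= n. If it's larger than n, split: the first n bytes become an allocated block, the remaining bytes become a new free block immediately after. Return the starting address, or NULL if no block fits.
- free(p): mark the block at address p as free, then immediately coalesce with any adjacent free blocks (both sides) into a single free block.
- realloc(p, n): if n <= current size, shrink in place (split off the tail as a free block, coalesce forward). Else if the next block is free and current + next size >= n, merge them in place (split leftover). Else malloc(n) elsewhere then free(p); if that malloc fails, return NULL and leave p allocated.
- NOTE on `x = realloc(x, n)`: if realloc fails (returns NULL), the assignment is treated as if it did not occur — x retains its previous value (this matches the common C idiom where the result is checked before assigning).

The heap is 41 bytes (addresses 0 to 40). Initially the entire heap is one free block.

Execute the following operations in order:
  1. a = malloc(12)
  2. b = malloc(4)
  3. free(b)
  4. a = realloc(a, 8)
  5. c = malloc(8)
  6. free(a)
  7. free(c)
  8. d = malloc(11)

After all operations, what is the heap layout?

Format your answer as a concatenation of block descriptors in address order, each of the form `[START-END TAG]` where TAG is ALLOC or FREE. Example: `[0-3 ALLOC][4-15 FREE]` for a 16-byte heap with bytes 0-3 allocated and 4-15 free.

Op 1: a = malloc(12) -> a = 0; heap: [0-11 ALLOC][12-40 FREE]
Op 2: b = malloc(4) -> b = 12; heap: [0-11 ALLOC][12-15 ALLOC][16-40 FREE]
Op 3: free(b) -> (freed b); heap: [0-11 ALLOC][12-40 FREE]
Op 4: a = realloc(a, 8) -> a = 0; heap: [0-7 ALLOC][8-40 FREE]
Op 5: c = malloc(8) -> c = 8; heap: [0-7 ALLOC][8-15 ALLOC][16-40 FREE]
Op 6: free(a) -> (freed a); heap: [0-7 FREE][8-15 ALLOC][16-40 FREE]
Op 7: free(c) -> (freed c); heap: [0-40 FREE]
Op 8: d = malloc(11) -> d = 0; heap: [0-10 ALLOC][11-40 FREE]

Answer: [0-10 ALLOC][11-40 FREE]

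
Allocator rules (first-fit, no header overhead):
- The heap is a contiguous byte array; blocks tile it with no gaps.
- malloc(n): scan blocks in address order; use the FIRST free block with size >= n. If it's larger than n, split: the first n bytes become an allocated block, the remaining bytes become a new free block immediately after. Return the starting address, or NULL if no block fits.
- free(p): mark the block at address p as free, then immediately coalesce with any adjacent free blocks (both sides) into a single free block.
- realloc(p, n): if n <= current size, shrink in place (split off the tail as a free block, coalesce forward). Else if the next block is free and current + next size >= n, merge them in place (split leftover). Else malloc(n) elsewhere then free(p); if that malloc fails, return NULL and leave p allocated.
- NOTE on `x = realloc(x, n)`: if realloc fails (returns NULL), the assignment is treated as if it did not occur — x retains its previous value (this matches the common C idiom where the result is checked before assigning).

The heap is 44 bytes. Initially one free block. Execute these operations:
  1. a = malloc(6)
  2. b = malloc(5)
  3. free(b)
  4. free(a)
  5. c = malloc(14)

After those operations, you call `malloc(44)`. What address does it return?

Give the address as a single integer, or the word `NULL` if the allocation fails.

Op 1: a = malloc(6) -> a = 0; heap: [0-5 ALLOC][6-43 FREE]
Op 2: b = malloc(5) -> b = 6; heap: [0-5 ALLOC][6-10 ALLOC][11-43 FREE]
Op 3: free(b) -> (freed b); heap: [0-5 ALLOC][6-43 FREE]
Op 4: free(a) -> (freed a); heap: [0-43 FREE]
Op 5: c = malloc(14) -> c = 0; heap: [0-13 ALLOC][14-43 FREE]
malloc(44): first-fit scan over [0-13 ALLOC][14-43 FREE] -> NULL

Answer: NULL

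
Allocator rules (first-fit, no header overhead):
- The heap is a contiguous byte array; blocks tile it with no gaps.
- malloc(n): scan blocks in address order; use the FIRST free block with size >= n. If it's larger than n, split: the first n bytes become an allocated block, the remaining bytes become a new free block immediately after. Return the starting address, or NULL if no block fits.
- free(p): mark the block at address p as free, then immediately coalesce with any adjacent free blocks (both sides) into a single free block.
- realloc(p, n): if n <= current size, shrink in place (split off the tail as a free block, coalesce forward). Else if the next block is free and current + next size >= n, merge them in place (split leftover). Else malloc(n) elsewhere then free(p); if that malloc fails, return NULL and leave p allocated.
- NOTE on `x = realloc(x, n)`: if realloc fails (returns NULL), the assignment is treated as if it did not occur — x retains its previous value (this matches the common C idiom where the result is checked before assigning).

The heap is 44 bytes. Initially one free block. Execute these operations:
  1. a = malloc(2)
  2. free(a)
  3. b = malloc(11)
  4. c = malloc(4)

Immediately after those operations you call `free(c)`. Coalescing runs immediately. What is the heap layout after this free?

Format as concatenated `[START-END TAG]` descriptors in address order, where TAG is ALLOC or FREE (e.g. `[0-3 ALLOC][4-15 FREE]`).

Op 1: a = malloc(2) -> a = 0; heap: [0-1 ALLOC][2-43 FREE]
Op 2: free(a) -> (freed a); heap: [0-43 FREE]
Op 3: b = malloc(11) -> b = 0; heap: [0-10 ALLOC][11-43 FREE]
Op 4: c = malloc(4) -> c = 11; heap: [0-10 ALLOC][11-14 ALLOC][15-43 FREE]
free(c): c = 11 -> block [11-14 ALLOC]; mark free, coalesce with adjacent free neighbors -> [0-10 ALLOC][11-43 FREE]

Answer: [0-10 ALLOC][11-43 FREE]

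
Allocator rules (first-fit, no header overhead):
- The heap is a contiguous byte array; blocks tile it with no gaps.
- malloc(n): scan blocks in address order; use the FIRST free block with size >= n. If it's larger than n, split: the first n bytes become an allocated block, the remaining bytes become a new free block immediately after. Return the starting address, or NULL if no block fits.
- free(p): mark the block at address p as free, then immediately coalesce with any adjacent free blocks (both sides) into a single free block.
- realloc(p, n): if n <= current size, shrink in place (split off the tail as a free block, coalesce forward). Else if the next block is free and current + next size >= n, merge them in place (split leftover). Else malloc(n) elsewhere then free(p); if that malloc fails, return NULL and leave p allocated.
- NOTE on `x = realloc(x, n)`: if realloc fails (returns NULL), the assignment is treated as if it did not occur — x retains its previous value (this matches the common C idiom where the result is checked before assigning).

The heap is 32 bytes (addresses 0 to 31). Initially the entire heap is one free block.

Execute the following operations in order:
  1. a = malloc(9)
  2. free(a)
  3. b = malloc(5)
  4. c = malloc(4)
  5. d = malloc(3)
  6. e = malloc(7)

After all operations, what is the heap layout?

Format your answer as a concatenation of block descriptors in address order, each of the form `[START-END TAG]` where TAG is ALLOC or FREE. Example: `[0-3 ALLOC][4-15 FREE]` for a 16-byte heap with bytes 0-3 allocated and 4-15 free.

Op 1: a = malloc(9) -> a = 0; heap: [0-8 ALLOC][9-31 FREE]
Op 2: free(a) -> (freed a); heap: [0-31 FREE]
Op 3: b = malloc(5) -> b = 0; heap: [0-4 ALLOC][5-31 FREE]
Op 4: c = malloc(4) -> c = 5; heap: [0-4 ALLOC][5-8 ALLOC][9-31 FREE]
Op 5: d = malloc(3) -> d = 9; heap: [0-4 ALLOC][5-8 ALLOC][9-11 ALLOC][12-31 FREE]
Op 6: e = malloc(7) -> e = 12; heap: [0-4 ALLOC][5-8 ALLOC][9-11 ALLOC][12-18 ALLOC][19-31 FREE]

Answer: [0-4 ALLOC][5-8 ALLOC][9-11 ALLOC][12-18 ALLOC][19-31 FREE]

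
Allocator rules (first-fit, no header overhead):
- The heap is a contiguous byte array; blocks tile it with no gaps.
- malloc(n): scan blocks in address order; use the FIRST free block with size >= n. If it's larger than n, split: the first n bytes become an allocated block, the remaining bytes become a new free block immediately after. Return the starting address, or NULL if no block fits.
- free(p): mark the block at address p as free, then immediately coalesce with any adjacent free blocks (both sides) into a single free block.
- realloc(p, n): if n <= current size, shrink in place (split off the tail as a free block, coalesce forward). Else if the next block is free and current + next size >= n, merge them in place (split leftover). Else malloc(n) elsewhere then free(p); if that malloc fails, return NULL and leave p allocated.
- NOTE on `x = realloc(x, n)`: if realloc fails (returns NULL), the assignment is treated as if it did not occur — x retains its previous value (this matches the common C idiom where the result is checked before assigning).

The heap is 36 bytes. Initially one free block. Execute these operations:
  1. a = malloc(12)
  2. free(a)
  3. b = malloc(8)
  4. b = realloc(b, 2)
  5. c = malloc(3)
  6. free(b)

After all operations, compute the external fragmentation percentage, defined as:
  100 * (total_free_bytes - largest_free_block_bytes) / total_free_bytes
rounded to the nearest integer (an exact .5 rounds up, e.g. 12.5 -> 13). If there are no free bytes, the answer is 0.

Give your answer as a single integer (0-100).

Answer: 6

Derivation:
Op 1: a = malloc(12) -> a = 0; heap: [0-11 ALLOC][12-35 FREE]
Op 2: free(a) -> (freed a); heap: [0-35 FREE]
Op 3: b = malloc(8) -> b = 0; heap: [0-7 ALLOC][8-35 FREE]
Op 4: b = realloc(b, 2) -> b = 0; heap: [0-1 ALLOC][2-35 FREE]
Op 5: c = malloc(3) -> c = 2; heap: [0-1 ALLOC][2-4 ALLOC][5-35 FREE]
Op 6: free(b) -> (freed b); heap: [0-1 FREE][2-4 ALLOC][5-35 FREE]
Free blocks: [2 31] total_free=33 largest=31 -> 100*(33-31)/33 = 200/33 ≈ 6.061 -> rounds to 6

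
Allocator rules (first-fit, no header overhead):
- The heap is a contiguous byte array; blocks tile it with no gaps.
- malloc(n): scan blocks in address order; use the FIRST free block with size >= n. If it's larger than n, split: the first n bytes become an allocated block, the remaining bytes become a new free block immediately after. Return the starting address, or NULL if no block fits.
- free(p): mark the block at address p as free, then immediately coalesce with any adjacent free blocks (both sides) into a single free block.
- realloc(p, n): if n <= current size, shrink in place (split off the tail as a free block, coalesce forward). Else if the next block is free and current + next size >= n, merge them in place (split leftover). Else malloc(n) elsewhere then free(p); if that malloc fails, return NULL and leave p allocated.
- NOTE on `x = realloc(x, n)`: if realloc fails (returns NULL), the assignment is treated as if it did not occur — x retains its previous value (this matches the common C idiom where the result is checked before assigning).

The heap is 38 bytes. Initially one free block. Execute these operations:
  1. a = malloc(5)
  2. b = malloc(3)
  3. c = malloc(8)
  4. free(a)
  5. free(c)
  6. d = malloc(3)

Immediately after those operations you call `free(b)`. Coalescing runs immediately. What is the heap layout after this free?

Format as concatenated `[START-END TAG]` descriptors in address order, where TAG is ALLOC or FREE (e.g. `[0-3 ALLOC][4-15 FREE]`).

Op 1: a = malloc(5) -> a = 0; heap: [0-4 ALLOC][5-37 FREE]
Op 2: b = malloc(3) -> b = 5; heap: [0-4 ALLOC][5-7 ALLOC][8-37 FREE]
Op 3: c = malloc(8) -> c = 8; heap: [0-4 ALLOC][5-7 ALLOC][8-15 ALLOC][16-37 FREE]
Op 4: free(a) -> (freed a); heap: [0-4 FREE][5-7 ALLOC][8-15 ALLOC][16-37 FREE]
Op 5: free(c) -> (freed c); heap: [0-4 FREE][5-7 ALLOC][8-37 FREE]
Op 6: d = malloc(3) -> d = 0; heap: [0-2 ALLOC][3-4 FREE][5-7 ALLOC][8-37 FREE]
free(b): b = 5 -> block [5-7 ALLOC]; mark free, coalesce with adjacent free neighbors -> [0-2 ALLOC][3-37 FREE]

Answer: [0-2 ALLOC][3-37 FREE]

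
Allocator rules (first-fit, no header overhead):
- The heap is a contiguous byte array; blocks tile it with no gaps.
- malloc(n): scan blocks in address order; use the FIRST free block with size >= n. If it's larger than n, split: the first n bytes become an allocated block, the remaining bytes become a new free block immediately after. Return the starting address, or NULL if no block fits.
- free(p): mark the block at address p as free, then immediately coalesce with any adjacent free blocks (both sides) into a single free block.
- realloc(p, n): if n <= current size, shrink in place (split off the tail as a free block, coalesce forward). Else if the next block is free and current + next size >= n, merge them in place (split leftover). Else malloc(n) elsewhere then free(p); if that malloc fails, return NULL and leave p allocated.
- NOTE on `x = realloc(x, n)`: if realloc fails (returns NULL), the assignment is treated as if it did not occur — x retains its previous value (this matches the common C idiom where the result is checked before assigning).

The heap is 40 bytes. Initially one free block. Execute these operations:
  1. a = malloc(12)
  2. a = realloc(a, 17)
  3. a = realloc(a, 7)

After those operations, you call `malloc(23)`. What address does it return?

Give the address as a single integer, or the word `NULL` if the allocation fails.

Op 1: a = malloc(12) -> a = 0; heap: [0-11 ALLOC][12-39 FREE]
Op 2: a = realloc(a, 17) -> a = 0; heap: [0-16 ALLOC][17-39 FREE]
Op 3: a = realloc(a, 7) -> a = 0; heap: [0-6 ALLOC][7-39 FREE]
malloc(23): first-fit scan over [0-6 ALLOC][7-39 FREE] -> 7

Answer: 7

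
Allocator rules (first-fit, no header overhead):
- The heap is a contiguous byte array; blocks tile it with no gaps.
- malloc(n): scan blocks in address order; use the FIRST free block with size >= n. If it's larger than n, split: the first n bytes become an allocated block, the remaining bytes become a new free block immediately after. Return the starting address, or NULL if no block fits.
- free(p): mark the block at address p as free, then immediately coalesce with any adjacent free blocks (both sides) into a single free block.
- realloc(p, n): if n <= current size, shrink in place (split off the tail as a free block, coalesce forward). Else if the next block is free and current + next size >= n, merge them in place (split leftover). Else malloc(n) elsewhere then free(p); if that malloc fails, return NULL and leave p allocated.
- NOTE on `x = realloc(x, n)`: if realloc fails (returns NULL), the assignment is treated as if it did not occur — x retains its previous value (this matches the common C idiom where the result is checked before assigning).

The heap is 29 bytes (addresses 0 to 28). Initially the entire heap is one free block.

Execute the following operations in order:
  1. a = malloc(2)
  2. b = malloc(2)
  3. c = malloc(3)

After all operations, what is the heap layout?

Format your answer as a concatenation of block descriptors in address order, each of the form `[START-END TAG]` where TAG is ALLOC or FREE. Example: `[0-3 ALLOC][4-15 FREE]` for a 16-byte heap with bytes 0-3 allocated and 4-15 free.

Answer: [0-1 ALLOC][2-3 ALLOC][4-6 ALLOC][7-28 FREE]

Derivation:
Op 1: a = malloc(2) -> a = 0; heap: [0-1 ALLOC][2-28 FREE]
Op 2: b = malloc(2) -> b = 2; heap: [0-1 ALLOC][2-3 ALLOC][4-28 FREE]
Op 3: c = malloc(3) -> c = 4; heap: [0-1 ALLOC][2-3 ALLOC][4-6 ALLOC][7-28 FREE]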